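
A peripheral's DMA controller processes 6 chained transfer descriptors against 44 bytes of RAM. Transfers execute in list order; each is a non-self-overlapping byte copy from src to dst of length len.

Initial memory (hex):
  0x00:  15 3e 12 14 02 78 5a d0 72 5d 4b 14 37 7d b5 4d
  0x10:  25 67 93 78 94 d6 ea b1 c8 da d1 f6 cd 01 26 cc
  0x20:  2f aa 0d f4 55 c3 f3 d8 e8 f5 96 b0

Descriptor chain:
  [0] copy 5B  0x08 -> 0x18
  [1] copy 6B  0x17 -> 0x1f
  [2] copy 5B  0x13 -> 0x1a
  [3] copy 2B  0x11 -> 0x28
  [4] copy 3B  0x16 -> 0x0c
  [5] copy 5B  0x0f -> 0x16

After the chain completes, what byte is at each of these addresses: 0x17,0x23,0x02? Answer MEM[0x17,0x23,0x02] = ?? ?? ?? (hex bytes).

MEM[0x17,0x23,0x02] = 25 14 12

#0 dst[0x18+5] := {0x72,0x5d,0x4b,0x14,0x37}
#1 dst[0x1f+6] := {0xb1,0x72,0x5d,0x4b,0x14,0x37}
#2 dst[0x1a+5] := {0x78,0x94,0xd6,0xea,0xb1}
#3 dst[0x28+2] := {0x67,0x93}
#4 dst[0x0c+3] := {0xea,0xb1,0x72}
#5 dst[0x16+5] := {0x4d,0x25,0x67,0x93,0x78}
query mem[0x17]=0x25, mem[0x23]=0x14, mem[0x02]=0x12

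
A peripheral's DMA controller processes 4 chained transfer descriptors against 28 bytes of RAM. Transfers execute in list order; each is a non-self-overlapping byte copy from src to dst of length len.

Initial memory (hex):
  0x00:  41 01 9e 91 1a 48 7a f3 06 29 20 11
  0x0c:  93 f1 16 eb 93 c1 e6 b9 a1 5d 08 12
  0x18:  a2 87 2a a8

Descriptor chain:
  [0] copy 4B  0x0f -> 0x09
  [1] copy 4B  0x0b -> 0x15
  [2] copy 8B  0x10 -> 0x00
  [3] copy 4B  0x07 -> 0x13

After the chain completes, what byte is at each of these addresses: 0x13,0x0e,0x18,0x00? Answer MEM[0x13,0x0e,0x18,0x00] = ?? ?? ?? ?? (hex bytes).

MEM[0x13,0x0e,0x18,0x00] = f1 16 16 93

  after D0: wrote 4B at 0x09 = eb93c1e6
  after D1: wrote 4B at 0x15 = c1e6f116
  after D2: wrote 8B at 0x00 = 93c1e6b9a1c1e6f1
  after D3: wrote 4B at 0x13 = f106eb93
query mem[0x13]=0xf1, mem[0x0e]=0x16, mem[0x18]=0x16, mem[0x00]=0x93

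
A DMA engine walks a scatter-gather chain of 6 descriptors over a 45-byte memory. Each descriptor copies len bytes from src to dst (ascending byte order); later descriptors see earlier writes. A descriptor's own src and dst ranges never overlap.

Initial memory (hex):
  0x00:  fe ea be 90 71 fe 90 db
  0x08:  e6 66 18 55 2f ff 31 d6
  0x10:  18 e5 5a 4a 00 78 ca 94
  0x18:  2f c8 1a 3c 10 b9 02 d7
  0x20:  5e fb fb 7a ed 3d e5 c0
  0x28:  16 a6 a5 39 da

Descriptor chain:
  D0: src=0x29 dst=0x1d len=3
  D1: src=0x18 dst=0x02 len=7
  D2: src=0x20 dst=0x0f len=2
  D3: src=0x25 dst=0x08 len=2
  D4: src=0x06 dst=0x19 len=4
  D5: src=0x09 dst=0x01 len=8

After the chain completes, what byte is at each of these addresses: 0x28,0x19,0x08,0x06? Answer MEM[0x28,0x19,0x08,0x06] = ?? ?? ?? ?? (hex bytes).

MEM[0x28,0x19,0x08,0x06] = 16 10 fb 31

  after D0: wrote 3B at 0x1d = a6a539
  after D1: wrote 7B at 0x02 = 2fc81a3c10a6a5
  after D2: wrote 2B at 0x0f = 5efb
  after D3: wrote 2B at 0x08 = 3de5
  after D4: wrote 4B at 0x19 = 10a63de5
  after D5: wrote 8B at 0x01 = e518552fff315efb
query mem[0x28]=0x16, mem[0x19]=0x10, mem[0x08]=0xfb, mem[0x06]=0x31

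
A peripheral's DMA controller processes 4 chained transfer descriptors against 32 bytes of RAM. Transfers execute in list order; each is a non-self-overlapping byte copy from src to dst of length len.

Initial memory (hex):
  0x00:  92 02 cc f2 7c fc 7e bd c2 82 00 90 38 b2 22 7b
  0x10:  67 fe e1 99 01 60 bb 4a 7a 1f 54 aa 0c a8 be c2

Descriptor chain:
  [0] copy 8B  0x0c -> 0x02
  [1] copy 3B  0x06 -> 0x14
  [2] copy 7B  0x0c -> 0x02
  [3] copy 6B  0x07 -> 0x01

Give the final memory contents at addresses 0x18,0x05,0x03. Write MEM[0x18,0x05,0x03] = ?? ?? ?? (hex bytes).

MEM[0x18,0x05,0x03] = 7a 90 99

[0] 0x0c->0x02 len=8 : 38 b2 22 7b 67 fe e1 99
[1] 0x06->0x14 len=3 : 67 fe e1
[2] 0x0c->0x02 len=7 : 38 b2 22 7b 67 fe e1
[3] 0x07->0x01 len=6 : fe e1 99 00 90 38
query mem[0x18]=0x7a, mem[0x05]=0x90, mem[0x03]=0x99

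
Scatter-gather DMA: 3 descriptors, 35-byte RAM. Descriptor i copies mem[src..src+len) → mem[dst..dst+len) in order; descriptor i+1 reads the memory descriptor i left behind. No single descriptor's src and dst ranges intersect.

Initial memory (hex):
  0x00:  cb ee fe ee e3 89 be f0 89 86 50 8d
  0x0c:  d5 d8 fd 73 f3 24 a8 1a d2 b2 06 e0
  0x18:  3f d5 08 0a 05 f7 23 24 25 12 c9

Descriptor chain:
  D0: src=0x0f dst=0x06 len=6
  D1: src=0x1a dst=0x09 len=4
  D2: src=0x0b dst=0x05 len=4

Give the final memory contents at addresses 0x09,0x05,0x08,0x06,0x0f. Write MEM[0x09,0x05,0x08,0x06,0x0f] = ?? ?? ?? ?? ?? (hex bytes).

[0] 0x0f->0x06 len=6 : 73 f3 24 a8 1a d2
[1] 0x1a->0x09 len=4 : 08 0a 05 f7
[2] 0x0b->0x05 len=4 : 05 f7 d8 fd
query mem[0x09]=0x08, mem[0x05]=0x05, mem[0x08]=0xfd, mem[0x06]=0xf7, mem[0x0f]=0x73

MEM[0x09,0x05,0x08,0x06,0x0f] = 08 05 fd f7 73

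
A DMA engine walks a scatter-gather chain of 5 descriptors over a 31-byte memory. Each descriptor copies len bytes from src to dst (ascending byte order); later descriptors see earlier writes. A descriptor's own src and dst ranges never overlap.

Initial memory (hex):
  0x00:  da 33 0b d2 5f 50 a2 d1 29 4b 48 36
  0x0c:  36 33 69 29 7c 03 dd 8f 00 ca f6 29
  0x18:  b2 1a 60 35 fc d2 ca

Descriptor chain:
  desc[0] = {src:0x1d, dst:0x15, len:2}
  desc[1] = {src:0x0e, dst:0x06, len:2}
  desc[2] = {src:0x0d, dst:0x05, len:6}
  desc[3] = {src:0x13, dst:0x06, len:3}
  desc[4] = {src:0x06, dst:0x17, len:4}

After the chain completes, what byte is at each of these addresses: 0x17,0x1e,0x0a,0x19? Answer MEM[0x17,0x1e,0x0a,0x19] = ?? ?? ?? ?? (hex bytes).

MEM[0x17,0x1e,0x0a,0x19] = 8f ca dd d2

  after D0: wrote 2B at 0x15 = d2ca
  after D1: wrote 2B at 0x06 = 6929
  after D2: wrote 6B at 0x05 = 3369297c03dd
  after D3: wrote 3B at 0x06 = 8f00d2
  after D4: wrote 4B at 0x17 = 8f00d203
query mem[0x17]=0x8f, mem[0x1e]=0xca, mem[0x0a]=0xdd, mem[0x19]=0xd2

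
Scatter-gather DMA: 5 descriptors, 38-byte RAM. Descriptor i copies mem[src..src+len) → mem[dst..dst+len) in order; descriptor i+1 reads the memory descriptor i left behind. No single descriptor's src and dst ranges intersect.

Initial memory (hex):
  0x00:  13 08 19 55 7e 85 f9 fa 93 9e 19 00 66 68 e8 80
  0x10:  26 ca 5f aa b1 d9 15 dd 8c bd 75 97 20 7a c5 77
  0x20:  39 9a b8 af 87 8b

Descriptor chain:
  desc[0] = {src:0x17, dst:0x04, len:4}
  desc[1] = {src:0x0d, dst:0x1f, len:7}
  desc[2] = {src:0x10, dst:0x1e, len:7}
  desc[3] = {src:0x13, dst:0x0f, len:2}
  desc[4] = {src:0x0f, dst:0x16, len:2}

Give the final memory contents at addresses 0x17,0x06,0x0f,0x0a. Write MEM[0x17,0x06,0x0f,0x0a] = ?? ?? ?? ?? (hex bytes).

MEM[0x17,0x06,0x0f,0x0a] = b1 bd aa 19

#0 dst[0x04+4] := {0xdd,0x8c,0xbd,0x75}
#1 dst[0x1f+7] := {0x68,0xe8,0x80,0x26,0xca,0x5f,0xaa}
#2 dst[0x1e+7] := {0x26,0xca,0x5f,0xaa,0xb1,0xd9,0x15}
#3 dst[0x0f+2] := {0xaa,0xb1}
#4 dst[0x16+2] := {0xaa,0xb1}
query mem[0x17]=0xb1, mem[0x06]=0xbd, mem[0x0f]=0xaa, mem[0x0a]=0x19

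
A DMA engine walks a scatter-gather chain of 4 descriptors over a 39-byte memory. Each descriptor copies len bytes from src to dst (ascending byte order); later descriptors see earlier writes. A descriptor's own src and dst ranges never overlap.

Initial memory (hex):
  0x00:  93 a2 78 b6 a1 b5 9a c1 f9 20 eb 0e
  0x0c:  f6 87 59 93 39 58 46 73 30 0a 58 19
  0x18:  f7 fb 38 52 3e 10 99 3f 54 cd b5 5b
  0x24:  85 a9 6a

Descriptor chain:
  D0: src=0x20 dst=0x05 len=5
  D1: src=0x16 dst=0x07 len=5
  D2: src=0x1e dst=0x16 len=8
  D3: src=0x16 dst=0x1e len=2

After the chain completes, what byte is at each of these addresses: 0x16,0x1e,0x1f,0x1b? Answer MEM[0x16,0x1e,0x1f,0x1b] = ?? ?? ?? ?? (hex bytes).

MEM[0x16,0x1e,0x1f,0x1b] = 99 99 3f 5b

[0] 0x20->0x05 len=5 : 54 cd b5 5b 85
[1] 0x16->0x07 len=5 : 58 19 f7 fb 38
[2] 0x1e->0x16 len=8 : 99 3f 54 cd b5 5b 85 a9
[3] 0x16->0x1e len=2 : 99 3f
query mem[0x16]=0x99, mem[0x1e]=0x99, mem[0x1f]=0x3f, mem[0x1b]=0x5b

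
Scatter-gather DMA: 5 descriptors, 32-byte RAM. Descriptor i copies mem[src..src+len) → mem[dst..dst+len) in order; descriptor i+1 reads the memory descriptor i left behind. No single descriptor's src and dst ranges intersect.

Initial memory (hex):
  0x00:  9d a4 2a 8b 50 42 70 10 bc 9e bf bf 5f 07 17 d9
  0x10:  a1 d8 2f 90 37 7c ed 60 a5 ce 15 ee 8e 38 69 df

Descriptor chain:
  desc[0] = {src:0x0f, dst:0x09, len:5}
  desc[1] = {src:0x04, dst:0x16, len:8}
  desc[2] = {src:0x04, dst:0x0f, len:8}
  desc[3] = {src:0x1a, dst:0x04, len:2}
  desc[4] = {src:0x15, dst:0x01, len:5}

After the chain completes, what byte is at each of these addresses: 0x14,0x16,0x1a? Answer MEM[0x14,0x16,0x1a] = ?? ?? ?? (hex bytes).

D0: mem[0x09..0x0d] <- [d9 a1 d8 2f 90]
D1: mem[0x16..0x1d] <- [50 42 70 10 bc d9 a1 d8]
D2: mem[0x0f..0x16] <- [50 42 70 10 bc d9 a1 d8]
D3: mem[0x04..0x05] <- [bc d9]
D4: mem[0x01..0x05] <- [a1 d8 42 70 10]
query mem[0x14]=0xd9, mem[0x16]=0xd8, mem[0x1a]=0xbc

MEM[0x14,0x16,0x1a] = d9 d8 bc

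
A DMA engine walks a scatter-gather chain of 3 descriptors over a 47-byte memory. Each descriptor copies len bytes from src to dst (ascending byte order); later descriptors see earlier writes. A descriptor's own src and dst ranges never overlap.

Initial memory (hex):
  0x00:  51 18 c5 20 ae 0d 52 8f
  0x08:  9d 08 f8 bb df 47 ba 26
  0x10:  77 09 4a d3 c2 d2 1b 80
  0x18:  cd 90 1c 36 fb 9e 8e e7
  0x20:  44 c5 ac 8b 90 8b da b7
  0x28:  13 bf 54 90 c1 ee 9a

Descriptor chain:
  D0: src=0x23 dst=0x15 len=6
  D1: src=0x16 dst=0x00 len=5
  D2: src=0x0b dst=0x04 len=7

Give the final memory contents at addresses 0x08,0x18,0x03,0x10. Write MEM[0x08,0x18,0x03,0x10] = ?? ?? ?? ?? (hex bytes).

D0: mem[0x15..0x1a] <- [8b 90 8b da b7 13]
D1: mem[0x00..0x04] <- [90 8b da b7 13]
D2: mem[0x04..0x0a] <- [bb df 47 ba 26 77 09]
query mem[0x08]=0x26, mem[0x18]=0xda, mem[0x03]=0xb7, mem[0x10]=0x77

MEM[0x08,0x18,0x03,0x10] = 26 da b7 77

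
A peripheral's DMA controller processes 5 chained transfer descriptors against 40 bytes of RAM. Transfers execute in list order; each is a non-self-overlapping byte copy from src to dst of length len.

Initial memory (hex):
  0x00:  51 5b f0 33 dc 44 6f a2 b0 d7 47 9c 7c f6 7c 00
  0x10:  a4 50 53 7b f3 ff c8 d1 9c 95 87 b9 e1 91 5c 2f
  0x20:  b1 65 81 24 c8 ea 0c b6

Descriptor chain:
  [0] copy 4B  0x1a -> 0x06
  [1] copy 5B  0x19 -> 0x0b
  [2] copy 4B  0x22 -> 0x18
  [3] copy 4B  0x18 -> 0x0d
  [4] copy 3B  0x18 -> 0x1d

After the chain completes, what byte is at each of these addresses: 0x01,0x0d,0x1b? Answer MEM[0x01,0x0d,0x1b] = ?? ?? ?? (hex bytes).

D0: mem[0x06..0x09] <- [87 b9 e1 91]
D1: mem[0x0b..0x0f] <- [95 87 b9 e1 91]
D2: mem[0x18..0x1b] <- [81 24 c8 ea]
D3: mem[0x0d..0x10] <- [81 24 c8 ea]
D4: mem[0x1d..0x1f] <- [81 24 c8]
query mem[0x01]=0x5b, mem[0x0d]=0x81, mem[0x1b]=0xea

MEM[0x01,0x0d,0x1b] = 5b 81 ea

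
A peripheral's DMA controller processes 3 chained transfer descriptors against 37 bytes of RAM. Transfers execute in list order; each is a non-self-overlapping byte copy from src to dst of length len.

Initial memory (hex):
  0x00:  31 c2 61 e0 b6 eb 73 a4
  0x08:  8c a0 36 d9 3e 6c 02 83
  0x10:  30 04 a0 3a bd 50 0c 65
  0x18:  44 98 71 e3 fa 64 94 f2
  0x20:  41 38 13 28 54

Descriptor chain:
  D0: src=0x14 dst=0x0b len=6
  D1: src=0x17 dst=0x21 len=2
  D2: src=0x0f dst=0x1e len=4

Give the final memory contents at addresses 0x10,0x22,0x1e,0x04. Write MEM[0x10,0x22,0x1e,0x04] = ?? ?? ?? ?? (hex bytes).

[0] 0x14->0x0b len=6 : bd 50 0c 65 44 98
[1] 0x17->0x21 len=2 : 65 44
[2] 0x0f->0x1e len=4 : 44 98 04 a0
query mem[0x10]=0x98, mem[0x22]=0x44, mem[0x1e]=0x44, mem[0x04]=0xb6

MEM[0x10,0x22,0x1e,0x04] = 98 44 44 b6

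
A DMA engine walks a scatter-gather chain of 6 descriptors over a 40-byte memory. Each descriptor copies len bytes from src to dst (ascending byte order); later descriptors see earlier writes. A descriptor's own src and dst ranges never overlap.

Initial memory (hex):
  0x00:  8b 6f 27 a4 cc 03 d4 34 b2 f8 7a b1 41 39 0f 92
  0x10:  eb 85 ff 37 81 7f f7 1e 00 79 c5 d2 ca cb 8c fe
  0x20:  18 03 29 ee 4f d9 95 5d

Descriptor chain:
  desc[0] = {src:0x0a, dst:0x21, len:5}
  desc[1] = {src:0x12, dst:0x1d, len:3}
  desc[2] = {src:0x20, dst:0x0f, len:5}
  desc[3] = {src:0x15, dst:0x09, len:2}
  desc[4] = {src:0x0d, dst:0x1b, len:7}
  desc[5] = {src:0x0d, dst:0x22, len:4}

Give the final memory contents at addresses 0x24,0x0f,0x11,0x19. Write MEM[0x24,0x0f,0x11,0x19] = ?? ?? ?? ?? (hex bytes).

MEM[0x24,0x0f,0x11,0x19] = 18 18 b1 79

#0 dst[0x21+5] := {0x7a,0xb1,0x41,0x39,0x0f}
#1 dst[0x1d+3] := {0xff,0x37,0x81}
#2 dst[0x0f+5] := {0x18,0x7a,0xb1,0x41,0x39}
#3 dst[0x09+2] := {0x7f,0xf7}
#4 dst[0x1b+7] := {0x39,0x0f,0x18,0x7a,0xb1,0x41,0x39}
#5 dst[0x22+4] := {0x39,0x0f,0x18,0x7a}
query mem[0x24]=0x18, mem[0x0f]=0x18, mem[0x11]=0xb1, mem[0x19]=0x79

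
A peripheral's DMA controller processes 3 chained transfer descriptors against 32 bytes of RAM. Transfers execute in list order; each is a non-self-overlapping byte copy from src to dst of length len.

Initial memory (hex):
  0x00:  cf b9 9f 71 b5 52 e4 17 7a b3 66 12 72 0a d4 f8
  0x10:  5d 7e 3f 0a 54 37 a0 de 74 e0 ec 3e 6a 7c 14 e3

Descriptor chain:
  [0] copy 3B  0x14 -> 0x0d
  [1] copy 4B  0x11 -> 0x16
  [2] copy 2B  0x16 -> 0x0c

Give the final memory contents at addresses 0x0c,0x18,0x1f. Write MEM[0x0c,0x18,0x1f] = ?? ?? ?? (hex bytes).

MEM[0x0c,0x18,0x1f] = 7e 0a e3

D0: mem[0x0d..0x0f] <- [54 37 a0]
D1: mem[0x16..0x19] <- [7e 3f 0a 54]
D2: mem[0x0c..0x0d] <- [7e 3f]
query mem[0x0c]=0x7e, mem[0x18]=0x0a, mem[0x1f]=0xe3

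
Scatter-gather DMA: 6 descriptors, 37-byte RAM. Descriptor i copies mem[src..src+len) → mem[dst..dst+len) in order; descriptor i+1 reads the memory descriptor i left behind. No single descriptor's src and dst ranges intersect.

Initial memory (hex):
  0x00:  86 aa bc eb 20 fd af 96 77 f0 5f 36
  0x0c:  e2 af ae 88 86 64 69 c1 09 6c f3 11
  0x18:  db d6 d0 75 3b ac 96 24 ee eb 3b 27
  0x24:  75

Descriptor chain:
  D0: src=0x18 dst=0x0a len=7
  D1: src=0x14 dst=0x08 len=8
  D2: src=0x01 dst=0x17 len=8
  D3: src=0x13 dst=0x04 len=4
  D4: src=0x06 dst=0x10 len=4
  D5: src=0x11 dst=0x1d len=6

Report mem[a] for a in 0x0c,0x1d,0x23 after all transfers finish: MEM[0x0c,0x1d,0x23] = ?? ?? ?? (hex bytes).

MEM[0x0c,0x1d,0x23] = db f3 27

#0 dst[0x0a+7] := {0xdb,0xd6,0xd0,0x75,0x3b,0xac,0x96}
#1 dst[0x08+8] := {0x09,0x6c,0xf3,0x11,0xdb,0xd6,0xd0,0x75}
#2 dst[0x17+8] := {0xaa,0xbc,0xeb,0x20,0xfd,0xaf,0x96,0x09}
#3 dst[0x04+4] := {0xc1,0x09,0x6c,0xf3}
#4 dst[0x10+4] := {0x6c,0xf3,0x09,0x6c}
#5 dst[0x1d+6] := {0xf3,0x09,0x6c,0x09,0x6c,0xf3}
query mem[0x0c]=0xdb, mem[0x1d]=0xf3, mem[0x23]=0x27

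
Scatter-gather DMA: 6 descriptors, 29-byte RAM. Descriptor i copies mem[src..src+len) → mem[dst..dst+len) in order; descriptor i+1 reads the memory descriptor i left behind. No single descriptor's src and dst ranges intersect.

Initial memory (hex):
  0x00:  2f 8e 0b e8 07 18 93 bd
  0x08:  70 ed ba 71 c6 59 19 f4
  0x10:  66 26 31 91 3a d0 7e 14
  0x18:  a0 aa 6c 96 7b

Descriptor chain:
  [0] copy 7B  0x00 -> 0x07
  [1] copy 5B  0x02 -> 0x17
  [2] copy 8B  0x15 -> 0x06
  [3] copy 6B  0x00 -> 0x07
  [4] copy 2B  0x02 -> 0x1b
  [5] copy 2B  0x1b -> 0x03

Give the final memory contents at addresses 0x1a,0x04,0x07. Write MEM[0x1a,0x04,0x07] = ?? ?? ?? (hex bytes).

MEM[0x1a,0x04,0x07] = 18 e8 2f

D0: mem[0x07..0x0d] <- [2f 8e 0b e8 07 18 93]
D1: mem[0x17..0x1b] <- [0b e8 07 18 93]
D2: mem[0x06..0x0d] <- [d0 7e 0b e8 07 18 93 7b]
D3: mem[0x07..0x0c] <- [2f 8e 0b e8 07 18]
D4: mem[0x1b..0x1c] <- [0b e8]
D5: mem[0x03..0x04] <- [0b e8]
query mem[0x1a]=0x18, mem[0x04]=0xe8, mem[0x07]=0x2f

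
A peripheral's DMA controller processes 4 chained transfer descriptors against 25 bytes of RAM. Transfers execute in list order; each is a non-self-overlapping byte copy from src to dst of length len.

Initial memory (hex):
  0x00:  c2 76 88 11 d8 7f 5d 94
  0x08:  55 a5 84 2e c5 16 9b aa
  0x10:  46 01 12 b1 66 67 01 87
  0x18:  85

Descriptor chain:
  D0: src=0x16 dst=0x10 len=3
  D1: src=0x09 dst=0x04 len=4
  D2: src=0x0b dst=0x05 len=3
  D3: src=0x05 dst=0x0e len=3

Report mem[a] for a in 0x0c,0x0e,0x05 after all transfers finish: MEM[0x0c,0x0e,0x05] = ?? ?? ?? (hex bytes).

MEM[0x0c,0x0e,0x05] = c5 2e 2e

#0 dst[0x10+3] := {0x01,0x87,0x85}
#1 dst[0x04+4] := {0xa5,0x84,0x2e,0xc5}
#2 dst[0x05+3] := {0x2e,0xc5,0x16}
#3 dst[0x0e+3] := {0x2e,0xc5,0x16}
query mem[0x0c]=0xc5, mem[0x0e]=0x2e, mem[0x05]=0x2e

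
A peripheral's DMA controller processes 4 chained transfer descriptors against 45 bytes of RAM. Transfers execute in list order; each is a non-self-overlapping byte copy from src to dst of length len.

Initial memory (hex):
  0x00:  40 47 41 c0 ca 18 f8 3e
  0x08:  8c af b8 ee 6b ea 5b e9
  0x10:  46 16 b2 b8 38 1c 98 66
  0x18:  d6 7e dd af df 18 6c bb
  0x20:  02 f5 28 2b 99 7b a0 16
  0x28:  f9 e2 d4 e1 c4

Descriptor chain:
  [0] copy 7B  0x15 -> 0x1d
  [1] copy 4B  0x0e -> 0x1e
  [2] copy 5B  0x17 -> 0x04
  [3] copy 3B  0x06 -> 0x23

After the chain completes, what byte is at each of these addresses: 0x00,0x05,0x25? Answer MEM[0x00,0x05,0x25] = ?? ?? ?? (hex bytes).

  after D0: wrote 7B at 0x1d = 1c9866d67eddaf
  after D1: wrote 4B at 0x1e = 5be94616
  after D2: wrote 5B at 0x04 = 66d67eddaf
  after D3: wrote 3B at 0x23 = 7eddaf
query mem[0x00]=0x40, mem[0x05]=0xd6, mem[0x25]=0xaf

MEM[0x00,0x05,0x25] = 40 d6 af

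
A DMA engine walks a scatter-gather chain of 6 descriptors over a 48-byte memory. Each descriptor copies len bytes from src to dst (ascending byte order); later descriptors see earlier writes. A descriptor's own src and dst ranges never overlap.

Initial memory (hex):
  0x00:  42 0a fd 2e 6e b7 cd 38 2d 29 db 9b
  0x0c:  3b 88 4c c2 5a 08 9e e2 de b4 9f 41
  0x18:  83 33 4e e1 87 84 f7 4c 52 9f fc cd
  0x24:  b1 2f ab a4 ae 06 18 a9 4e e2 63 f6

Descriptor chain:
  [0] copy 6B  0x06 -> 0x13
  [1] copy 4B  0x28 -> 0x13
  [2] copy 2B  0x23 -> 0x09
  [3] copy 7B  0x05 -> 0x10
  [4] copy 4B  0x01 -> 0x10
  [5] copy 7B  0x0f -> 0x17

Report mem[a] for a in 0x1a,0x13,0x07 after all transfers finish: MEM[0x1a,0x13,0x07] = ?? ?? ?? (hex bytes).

D0: mem[0x13..0x18] <- [cd 38 2d 29 db 9b]
D1: mem[0x13..0x16] <- [ae 06 18 a9]
D2: mem[0x09..0x0a] <- [cd b1]
D3: mem[0x10..0x16] <- [b7 cd 38 2d cd b1 9b]
D4: mem[0x10..0x13] <- [0a fd 2e 6e]
D5: mem[0x17..0x1d] <- [c2 0a fd 2e 6e cd b1]
query mem[0x1a]=0x2e, mem[0x13]=0x6e, mem[0x07]=0x38

MEM[0x1a,0x13,0x07] = 2e 6e 38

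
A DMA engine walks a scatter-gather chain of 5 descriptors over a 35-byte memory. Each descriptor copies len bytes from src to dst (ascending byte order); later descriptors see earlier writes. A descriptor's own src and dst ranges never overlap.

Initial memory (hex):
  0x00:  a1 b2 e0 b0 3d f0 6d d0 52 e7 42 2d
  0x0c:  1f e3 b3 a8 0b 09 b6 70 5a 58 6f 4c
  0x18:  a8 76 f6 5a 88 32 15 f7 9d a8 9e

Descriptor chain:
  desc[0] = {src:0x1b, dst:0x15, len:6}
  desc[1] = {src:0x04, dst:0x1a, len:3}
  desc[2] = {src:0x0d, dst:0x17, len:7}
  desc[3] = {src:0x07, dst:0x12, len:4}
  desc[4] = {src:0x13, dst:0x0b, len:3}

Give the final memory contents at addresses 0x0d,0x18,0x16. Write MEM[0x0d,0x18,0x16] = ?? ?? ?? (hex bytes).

MEM[0x0d,0x18,0x16] = 42 b3 88

D0: mem[0x15..0x1a] <- [5a 88 32 15 f7 9d]
D1: mem[0x1a..0x1c] <- [3d f0 6d]
D2: mem[0x17..0x1d] <- [e3 b3 a8 0b 09 b6 70]
D3: mem[0x12..0x15] <- [d0 52 e7 42]
D4: mem[0x0b..0x0d] <- [52 e7 42]
query mem[0x0d]=0x42, mem[0x18]=0xb3, mem[0x16]=0x88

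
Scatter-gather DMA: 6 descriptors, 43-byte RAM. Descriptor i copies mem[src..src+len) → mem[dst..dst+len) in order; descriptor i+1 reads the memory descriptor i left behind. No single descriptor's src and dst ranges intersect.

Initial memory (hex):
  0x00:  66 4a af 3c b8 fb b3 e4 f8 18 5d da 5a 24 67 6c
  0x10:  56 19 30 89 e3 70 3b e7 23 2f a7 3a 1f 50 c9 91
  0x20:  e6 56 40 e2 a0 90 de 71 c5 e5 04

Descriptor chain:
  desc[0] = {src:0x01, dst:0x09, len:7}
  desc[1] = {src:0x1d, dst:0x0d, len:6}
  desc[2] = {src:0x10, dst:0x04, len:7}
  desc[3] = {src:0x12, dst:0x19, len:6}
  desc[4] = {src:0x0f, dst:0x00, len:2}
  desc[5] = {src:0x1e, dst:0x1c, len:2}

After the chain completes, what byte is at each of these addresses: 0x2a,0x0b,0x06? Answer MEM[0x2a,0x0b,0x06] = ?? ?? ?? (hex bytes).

[0] 0x01->0x09 len=7 : 4a af 3c b8 fb b3 e4
[1] 0x1d->0x0d len=6 : 50 c9 91 e6 56 40
[2] 0x10->0x04 len=7 : e6 56 40 89 e3 70 3b
[3] 0x12->0x19 len=6 : 40 89 e3 70 3b e7
[4] 0x0f->0x00 len=2 : 91 e6
[5] 0x1e->0x1c len=2 : e7 91
query mem[0x2a]=0x04, mem[0x0b]=0x3c, mem[0x06]=0x40

MEM[0x2a,0x0b,0x06] = 04 3c 40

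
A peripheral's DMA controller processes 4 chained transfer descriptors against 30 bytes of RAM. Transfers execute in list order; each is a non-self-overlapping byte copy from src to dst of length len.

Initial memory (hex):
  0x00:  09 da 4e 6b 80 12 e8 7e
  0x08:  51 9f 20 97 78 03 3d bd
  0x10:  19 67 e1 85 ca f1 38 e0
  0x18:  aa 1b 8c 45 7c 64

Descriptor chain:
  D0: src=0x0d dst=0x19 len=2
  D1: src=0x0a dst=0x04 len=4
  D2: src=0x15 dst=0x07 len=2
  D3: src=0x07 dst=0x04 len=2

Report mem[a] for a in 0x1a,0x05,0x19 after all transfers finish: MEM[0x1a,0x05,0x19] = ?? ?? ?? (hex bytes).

  after D0: wrote 2B at 0x19 = 033d
  after D1: wrote 4B at 0x04 = 20977803
  after D2: wrote 2B at 0x07 = f138
  after D3: wrote 2B at 0x04 = f138
query mem[0x1a]=0x3d, mem[0x05]=0x38, mem[0x19]=0x03

MEM[0x1a,0x05,0x19] = 3d 38 03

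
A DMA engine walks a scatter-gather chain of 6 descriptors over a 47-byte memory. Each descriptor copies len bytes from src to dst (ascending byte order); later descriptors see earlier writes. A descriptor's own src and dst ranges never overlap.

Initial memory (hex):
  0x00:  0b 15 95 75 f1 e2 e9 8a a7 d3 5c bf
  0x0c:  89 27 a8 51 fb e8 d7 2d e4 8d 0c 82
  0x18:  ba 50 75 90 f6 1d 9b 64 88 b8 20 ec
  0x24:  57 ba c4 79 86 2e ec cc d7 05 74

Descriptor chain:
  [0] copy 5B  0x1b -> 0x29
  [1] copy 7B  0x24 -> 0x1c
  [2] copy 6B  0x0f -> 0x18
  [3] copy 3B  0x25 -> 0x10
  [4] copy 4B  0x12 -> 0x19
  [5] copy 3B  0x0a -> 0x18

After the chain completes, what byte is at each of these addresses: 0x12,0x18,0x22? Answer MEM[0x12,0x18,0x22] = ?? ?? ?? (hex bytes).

[0] 0x1b->0x29 len=5 : 90 f6 1d 9b 64
[1] 0x24->0x1c len=7 : 57 ba c4 79 86 90 f6
[2] 0x0f->0x18 len=6 : 51 fb e8 d7 2d e4
[3] 0x25->0x10 len=3 : ba c4 79
[4] 0x12->0x19 len=4 : 79 2d e4 8d
[5] 0x0a->0x18 len=3 : 5c bf 89
query mem[0x12]=0x79, mem[0x18]=0x5c, mem[0x22]=0xf6

MEM[0x12,0x18,0x22] = 79 5c f6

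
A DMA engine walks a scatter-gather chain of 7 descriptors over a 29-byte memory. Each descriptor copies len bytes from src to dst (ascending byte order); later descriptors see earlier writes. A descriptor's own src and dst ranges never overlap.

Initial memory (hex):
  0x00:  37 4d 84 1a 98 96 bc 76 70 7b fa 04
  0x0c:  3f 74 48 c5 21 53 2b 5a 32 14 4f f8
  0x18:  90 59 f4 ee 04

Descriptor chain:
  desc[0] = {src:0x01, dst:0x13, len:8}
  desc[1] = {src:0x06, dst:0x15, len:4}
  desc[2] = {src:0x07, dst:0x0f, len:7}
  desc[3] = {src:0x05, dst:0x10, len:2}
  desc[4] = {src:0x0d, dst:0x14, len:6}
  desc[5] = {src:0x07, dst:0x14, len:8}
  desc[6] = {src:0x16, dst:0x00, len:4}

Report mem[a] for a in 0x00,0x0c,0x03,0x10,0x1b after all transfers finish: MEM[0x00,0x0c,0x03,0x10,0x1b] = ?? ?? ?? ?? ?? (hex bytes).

MEM[0x00,0x0c,0x03,0x10,0x1b] = 7b 3f 3f 96 48

D0: mem[0x13..0x1a] <- [4d 84 1a 98 96 bc 76 70]
D1: mem[0x15..0x18] <- [bc 76 70 7b]
D2: mem[0x0f..0x15] <- [76 70 7b fa 04 3f 74]
D3: mem[0x10..0x11] <- [96 bc]
D4: mem[0x14..0x19] <- [74 48 76 96 bc fa]
D5: mem[0x14..0x1b] <- [76 70 7b fa 04 3f 74 48]
D6: mem[0x00..0x03] <- [7b fa 04 3f]
query mem[0x00]=0x7b, mem[0x0c]=0x3f, mem[0x03]=0x3f, mem[0x10]=0x96, mem[0x1b]=0x48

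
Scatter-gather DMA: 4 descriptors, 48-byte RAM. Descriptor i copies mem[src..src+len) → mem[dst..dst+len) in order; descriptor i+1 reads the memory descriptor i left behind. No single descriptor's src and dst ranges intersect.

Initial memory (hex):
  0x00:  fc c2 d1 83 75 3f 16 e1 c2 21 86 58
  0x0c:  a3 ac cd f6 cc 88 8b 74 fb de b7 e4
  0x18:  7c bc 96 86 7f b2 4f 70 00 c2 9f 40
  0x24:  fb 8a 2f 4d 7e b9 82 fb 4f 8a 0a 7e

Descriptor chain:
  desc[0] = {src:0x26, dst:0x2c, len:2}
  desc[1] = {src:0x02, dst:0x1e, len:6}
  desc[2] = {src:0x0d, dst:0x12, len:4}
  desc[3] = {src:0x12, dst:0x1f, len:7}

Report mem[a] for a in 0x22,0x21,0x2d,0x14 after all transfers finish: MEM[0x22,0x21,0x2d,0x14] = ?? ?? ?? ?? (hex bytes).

MEM[0x22,0x21,0x2d,0x14] = cc f6 4d f6

[0] 0x26->0x2c len=2 : 2f 4d
[1] 0x02->0x1e len=6 : d1 83 75 3f 16 e1
[2] 0x0d->0x12 len=4 : ac cd f6 cc
[3] 0x12->0x1f len=7 : ac cd f6 cc b7 e4 7c
query mem[0x22]=0xcc, mem[0x21]=0xf6, mem[0x2d]=0x4d, mem[0x14]=0xf6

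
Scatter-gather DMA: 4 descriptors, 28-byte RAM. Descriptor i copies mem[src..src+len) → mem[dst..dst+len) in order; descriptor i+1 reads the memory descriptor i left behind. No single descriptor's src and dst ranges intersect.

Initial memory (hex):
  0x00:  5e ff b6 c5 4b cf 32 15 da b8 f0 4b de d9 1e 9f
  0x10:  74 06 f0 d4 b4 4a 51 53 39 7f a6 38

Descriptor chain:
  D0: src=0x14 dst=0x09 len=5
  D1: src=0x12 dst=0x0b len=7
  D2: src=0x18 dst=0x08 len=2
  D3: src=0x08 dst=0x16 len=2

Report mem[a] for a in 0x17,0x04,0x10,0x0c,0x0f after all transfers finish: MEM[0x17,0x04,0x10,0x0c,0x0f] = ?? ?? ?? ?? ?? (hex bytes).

D0: mem[0x09..0x0d] <- [b4 4a 51 53 39]
D1: mem[0x0b..0x11] <- [f0 d4 b4 4a 51 53 39]
D2: mem[0x08..0x09] <- [39 7f]
D3: mem[0x16..0x17] <- [39 7f]
query mem[0x17]=0x7f, mem[0x04]=0x4b, mem[0x10]=0x53, mem[0x0c]=0xd4, mem[0x0f]=0x51

MEM[0x17,0x04,0x10,0x0c,0x0f] = 7f 4b 53 d4 51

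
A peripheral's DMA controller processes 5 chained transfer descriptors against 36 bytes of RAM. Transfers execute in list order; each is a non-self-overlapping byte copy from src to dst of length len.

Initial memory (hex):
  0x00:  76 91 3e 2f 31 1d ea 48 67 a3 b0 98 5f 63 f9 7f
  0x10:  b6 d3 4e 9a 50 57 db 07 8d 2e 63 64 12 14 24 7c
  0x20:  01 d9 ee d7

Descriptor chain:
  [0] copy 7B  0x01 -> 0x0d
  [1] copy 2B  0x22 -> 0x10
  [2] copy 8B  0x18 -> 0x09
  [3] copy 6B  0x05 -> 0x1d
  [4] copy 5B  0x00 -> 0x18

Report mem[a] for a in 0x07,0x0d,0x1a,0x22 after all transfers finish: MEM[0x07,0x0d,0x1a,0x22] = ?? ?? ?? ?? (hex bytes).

MEM[0x07,0x0d,0x1a,0x22] = 48 12 3e 2e

[0] 0x01->0x0d len=7 : 91 3e 2f 31 1d ea 48
[1] 0x22->0x10 len=2 : ee d7
[2] 0x18->0x09 len=8 : 8d 2e 63 64 12 14 24 7c
[3] 0x05->0x1d len=6 : 1d ea 48 67 8d 2e
[4] 0x00->0x18 len=5 : 76 91 3e 2f 31
query mem[0x07]=0x48, mem[0x0d]=0x12, mem[0x1a]=0x3e, mem[0x22]=0x2e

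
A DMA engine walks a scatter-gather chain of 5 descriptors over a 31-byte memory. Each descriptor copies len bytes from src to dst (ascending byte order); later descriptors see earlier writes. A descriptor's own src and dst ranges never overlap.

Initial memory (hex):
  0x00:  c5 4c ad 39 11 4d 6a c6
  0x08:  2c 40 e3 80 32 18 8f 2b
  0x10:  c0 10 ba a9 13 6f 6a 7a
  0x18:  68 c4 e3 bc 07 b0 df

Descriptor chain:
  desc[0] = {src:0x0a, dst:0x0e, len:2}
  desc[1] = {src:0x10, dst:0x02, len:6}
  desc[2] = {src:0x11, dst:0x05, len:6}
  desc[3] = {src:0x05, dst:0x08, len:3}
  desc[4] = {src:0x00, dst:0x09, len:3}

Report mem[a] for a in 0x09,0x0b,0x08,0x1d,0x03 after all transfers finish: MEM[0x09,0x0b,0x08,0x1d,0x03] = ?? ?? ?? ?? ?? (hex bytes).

[0] 0x0a->0x0e len=2 : e3 80
[1] 0x10->0x02 len=6 : c0 10 ba a9 13 6f
[2] 0x11->0x05 len=6 : 10 ba a9 13 6f 6a
[3] 0x05->0x08 len=3 : 10 ba a9
[4] 0x00->0x09 len=3 : c5 4c c0
query mem[0x09]=0xc5, mem[0x0b]=0xc0, mem[0x08]=0x10, mem[0x1d]=0xb0, mem[0x03]=0x10

MEM[0x09,0x0b,0x08,0x1d,0x03] = c5 c0 10 b0 10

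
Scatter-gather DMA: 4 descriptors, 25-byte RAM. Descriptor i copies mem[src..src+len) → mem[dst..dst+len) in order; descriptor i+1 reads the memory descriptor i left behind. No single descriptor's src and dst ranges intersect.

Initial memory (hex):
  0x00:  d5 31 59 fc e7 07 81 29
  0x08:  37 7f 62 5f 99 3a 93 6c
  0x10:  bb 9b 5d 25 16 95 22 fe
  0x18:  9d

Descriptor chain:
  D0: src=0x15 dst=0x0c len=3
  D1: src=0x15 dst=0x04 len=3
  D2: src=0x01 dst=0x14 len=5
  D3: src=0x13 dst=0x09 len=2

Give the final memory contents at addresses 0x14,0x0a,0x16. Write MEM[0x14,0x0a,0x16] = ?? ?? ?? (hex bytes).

MEM[0x14,0x0a,0x16] = 31 31 fc

D0: mem[0x0c..0x0e] <- [95 22 fe]
D1: mem[0x04..0x06] <- [95 22 fe]
D2: mem[0x14..0x18] <- [31 59 fc 95 22]
D3: mem[0x09..0x0a] <- [25 31]
query mem[0x14]=0x31, mem[0x0a]=0x31, mem[0x16]=0xfc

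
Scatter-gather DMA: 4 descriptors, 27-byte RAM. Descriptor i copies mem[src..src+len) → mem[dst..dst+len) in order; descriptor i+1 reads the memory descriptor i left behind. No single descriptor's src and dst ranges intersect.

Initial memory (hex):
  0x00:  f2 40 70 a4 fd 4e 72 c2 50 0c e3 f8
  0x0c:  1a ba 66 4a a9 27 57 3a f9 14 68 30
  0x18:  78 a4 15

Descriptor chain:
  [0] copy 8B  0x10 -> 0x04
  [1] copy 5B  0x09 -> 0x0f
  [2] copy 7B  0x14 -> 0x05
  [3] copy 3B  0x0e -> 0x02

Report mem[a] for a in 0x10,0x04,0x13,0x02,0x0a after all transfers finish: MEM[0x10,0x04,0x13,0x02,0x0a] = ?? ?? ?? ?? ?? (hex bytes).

  after D0: wrote 8B at 0x04 = a927573af9146830
  after D1: wrote 5B at 0x0f = 1468301aba
  after D2: wrote 7B at 0x05 = f914683078a415
  after D3: wrote 3B at 0x02 = 661468
query mem[0x10]=0x68, mem[0x04]=0x68, mem[0x13]=0xba, mem[0x02]=0x66, mem[0x0a]=0xa4

MEM[0x10,0x04,0x13,0x02,0x0a] = 68 68 ba 66 a4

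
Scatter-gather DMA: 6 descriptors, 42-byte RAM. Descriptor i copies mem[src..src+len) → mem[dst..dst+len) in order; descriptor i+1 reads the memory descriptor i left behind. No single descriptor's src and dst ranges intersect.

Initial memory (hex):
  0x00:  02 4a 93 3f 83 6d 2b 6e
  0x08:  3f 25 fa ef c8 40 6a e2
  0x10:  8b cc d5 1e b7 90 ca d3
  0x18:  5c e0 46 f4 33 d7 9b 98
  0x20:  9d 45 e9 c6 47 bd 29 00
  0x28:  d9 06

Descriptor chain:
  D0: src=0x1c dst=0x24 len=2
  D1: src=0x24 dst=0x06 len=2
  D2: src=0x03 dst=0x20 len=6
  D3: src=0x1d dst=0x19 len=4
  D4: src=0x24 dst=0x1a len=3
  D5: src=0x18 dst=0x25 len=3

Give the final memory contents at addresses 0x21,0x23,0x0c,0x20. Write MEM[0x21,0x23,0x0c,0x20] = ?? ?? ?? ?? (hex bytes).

D0: mem[0x24..0x25] <- [33 d7]
D1: mem[0x06..0x07] <- [33 d7]
D2: mem[0x20..0x25] <- [3f 83 6d 33 d7 3f]
D3: mem[0x19..0x1c] <- [d7 9b 98 3f]
D4: mem[0x1a..0x1c] <- [d7 3f 29]
D5: mem[0x25..0x27] <- [5c d7 d7]
query mem[0x21]=0x83, mem[0x23]=0x33, mem[0x0c]=0xc8, mem[0x20]=0x3f

MEM[0x21,0x23,0x0c,0x20] = 83 33 c8 3f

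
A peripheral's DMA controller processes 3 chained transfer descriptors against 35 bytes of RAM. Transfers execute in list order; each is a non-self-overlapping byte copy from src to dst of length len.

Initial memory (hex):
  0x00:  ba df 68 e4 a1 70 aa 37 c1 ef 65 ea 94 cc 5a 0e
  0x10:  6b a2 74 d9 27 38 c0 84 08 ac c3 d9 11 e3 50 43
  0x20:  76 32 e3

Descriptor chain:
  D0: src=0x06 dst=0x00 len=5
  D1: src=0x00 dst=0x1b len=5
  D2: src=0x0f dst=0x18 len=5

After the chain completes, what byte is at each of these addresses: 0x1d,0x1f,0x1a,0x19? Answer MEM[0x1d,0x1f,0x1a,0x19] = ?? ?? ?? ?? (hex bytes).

MEM[0x1d,0x1f,0x1a,0x19] = c1 65 a2 6b

[0] 0x06->0x00 len=5 : aa 37 c1 ef 65
[1] 0x00->0x1b len=5 : aa 37 c1 ef 65
[2] 0x0f->0x18 len=5 : 0e 6b a2 74 d9
query mem[0x1d]=0xc1, mem[0x1f]=0x65, mem[0x1a]=0xa2, mem[0x19]=0x6b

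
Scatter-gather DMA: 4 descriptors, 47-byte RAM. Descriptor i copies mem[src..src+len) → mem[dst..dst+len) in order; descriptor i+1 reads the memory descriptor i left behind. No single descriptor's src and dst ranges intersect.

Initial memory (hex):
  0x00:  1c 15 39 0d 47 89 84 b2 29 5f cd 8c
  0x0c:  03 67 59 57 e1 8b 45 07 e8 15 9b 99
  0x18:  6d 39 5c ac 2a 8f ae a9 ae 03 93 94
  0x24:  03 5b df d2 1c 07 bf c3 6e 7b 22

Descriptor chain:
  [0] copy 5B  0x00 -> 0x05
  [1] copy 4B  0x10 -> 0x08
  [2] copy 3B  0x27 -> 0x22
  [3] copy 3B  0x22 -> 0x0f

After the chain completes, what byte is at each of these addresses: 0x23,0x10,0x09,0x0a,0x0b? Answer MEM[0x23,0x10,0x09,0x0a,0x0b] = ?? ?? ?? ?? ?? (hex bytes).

MEM[0x23,0x10,0x09,0x0a,0x0b] = 1c 1c 8b 45 07

[0] 0x00->0x05 len=5 : 1c 15 39 0d 47
[1] 0x10->0x08 len=4 : e1 8b 45 07
[2] 0x27->0x22 len=3 : d2 1c 07
[3] 0x22->0x0f len=3 : d2 1c 07
query mem[0x23]=0x1c, mem[0x10]=0x1c, mem[0x09]=0x8b, mem[0x0a]=0x45, mem[0x0b]=0x07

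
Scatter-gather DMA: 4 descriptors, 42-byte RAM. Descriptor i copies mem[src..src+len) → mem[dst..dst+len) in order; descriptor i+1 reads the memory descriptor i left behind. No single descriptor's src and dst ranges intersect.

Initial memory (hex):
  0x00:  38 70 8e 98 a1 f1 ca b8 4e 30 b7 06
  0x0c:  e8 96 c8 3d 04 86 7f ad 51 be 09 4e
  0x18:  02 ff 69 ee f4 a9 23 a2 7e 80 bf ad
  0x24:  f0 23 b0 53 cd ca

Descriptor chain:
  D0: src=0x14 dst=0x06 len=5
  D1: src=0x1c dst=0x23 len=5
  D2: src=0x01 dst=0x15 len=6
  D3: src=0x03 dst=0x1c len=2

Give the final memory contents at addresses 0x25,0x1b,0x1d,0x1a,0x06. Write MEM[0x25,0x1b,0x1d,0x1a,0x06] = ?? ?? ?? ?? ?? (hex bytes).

MEM[0x25,0x1b,0x1d,0x1a,0x06] = 23 ee a1 51 51

  after D0: wrote 5B at 0x06 = 51be094e02
  after D1: wrote 5B at 0x23 = f4a923a27e
  after D2: wrote 6B at 0x15 = 708e98a1f151
  after D3: wrote 2B at 0x1c = 98a1
query mem[0x25]=0x23, mem[0x1b]=0xee, mem[0x1d]=0xa1, mem[0x1a]=0x51, mem[0x06]=0x51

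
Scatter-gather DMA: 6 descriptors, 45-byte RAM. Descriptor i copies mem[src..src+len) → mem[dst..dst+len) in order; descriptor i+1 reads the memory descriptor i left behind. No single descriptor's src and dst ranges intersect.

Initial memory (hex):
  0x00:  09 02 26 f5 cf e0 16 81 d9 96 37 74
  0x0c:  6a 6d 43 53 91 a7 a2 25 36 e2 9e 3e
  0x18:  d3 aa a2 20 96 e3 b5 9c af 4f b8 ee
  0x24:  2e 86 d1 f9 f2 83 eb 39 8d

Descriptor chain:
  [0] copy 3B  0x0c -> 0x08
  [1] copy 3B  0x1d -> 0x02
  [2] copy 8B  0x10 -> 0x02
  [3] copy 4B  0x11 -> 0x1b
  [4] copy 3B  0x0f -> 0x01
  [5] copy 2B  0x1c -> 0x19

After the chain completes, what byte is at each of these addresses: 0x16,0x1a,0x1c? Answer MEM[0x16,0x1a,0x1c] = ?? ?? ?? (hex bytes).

  after D0: wrote 3B at 0x08 = 6a6d43
  after D1: wrote 3B at 0x02 = e3b59c
  after D2: wrote 8B at 0x02 = 91a7a22536e29e3e
  after D3: wrote 4B at 0x1b = a7a22536
  after D4: wrote 3B at 0x01 = 5391a7
  after D5: wrote 2B at 0x19 = a225
query mem[0x16]=0x9e, mem[0x1a]=0x25, mem[0x1c]=0xa2

MEM[0x16,0x1a,0x1c] = 9e 25 a2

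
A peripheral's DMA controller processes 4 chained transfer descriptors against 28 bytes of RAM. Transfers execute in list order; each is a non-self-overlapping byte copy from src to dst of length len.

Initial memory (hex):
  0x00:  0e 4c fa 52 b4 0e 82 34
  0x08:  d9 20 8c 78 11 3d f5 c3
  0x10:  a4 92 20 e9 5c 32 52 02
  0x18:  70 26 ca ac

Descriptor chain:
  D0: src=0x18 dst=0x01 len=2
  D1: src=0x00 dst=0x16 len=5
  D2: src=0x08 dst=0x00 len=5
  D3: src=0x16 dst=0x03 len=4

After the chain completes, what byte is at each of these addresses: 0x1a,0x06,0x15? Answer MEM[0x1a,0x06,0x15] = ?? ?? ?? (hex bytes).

MEM[0x1a,0x06,0x15] = b4 52 32

D0: mem[0x01..0x02] <- [70 26]
D1: mem[0x16..0x1a] <- [0e 70 26 52 b4]
D2: mem[0x00..0x04] <- [d9 20 8c 78 11]
D3: mem[0x03..0x06] <- [0e 70 26 52]
query mem[0x1a]=0xb4, mem[0x06]=0x52, mem[0x15]=0x32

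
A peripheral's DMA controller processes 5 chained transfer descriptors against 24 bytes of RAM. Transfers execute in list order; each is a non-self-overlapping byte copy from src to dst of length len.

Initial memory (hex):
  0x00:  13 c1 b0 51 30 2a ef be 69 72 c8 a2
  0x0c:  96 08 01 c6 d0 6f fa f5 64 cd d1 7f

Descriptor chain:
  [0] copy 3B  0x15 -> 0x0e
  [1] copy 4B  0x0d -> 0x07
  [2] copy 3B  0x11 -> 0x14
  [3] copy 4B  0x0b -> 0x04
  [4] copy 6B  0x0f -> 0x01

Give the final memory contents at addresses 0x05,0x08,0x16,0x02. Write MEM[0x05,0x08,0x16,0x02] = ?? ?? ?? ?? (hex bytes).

MEM[0x05,0x08,0x16,0x02] = f5 cd f5 7f

#0 dst[0x0e+3] := {0xcd,0xd1,0x7f}
#1 dst[0x07+4] := {0x08,0xcd,0xd1,0x7f}
#2 dst[0x14+3] := {0x6f,0xfa,0xf5}
#3 dst[0x04+4] := {0xa2,0x96,0x08,0xcd}
#4 dst[0x01+6] := {0xd1,0x7f,0x6f,0xfa,0xf5,0x6f}
query mem[0x05]=0xf5, mem[0x08]=0xcd, mem[0x16]=0xf5, mem[0x02]=0x7f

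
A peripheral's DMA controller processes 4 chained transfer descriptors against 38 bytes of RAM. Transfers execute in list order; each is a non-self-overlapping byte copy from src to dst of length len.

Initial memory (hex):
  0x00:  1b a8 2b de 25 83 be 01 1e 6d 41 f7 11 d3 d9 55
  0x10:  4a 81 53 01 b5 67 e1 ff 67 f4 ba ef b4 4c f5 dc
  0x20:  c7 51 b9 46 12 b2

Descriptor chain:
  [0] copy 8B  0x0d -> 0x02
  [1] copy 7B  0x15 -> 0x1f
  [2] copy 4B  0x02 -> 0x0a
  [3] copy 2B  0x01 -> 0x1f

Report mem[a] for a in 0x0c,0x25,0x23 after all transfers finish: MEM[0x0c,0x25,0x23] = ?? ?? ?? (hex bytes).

[0] 0x0d->0x02 len=8 : d3 d9 55 4a 81 53 01 b5
[1] 0x15->0x1f len=7 : 67 e1 ff 67 f4 ba ef
[2] 0x02->0x0a len=4 : d3 d9 55 4a
[3] 0x01->0x1f len=2 : a8 d3
query mem[0x0c]=0x55, mem[0x25]=0xef, mem[0x23]=0xf4

MEM[0x0c,0x25,0x23] = 55 ef f4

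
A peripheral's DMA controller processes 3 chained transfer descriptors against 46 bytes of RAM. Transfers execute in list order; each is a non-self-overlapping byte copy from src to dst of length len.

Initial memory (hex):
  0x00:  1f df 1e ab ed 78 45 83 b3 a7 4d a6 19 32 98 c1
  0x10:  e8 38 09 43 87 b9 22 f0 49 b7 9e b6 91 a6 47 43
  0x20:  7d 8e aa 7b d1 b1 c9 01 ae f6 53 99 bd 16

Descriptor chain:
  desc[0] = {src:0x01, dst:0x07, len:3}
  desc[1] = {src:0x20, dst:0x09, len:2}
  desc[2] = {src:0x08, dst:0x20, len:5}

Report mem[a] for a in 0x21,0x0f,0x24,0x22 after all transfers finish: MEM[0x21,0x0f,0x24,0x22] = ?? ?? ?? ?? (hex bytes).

MEM[0x21,0x0f,0x24,0x22] = 7d c1 19 8e

[0] 0x01->0x07 len=3 : df 1e ab
[1] 0x20->0x09 len=2 : 7d 8e
[2] 0x08->0x20 len=5 : 1e 7d 8e a6 19
query mem[0x21]=0x7d, mem[0x0f]=0xc1, mem[0x24]=0x19, mem[0x22]=0x8e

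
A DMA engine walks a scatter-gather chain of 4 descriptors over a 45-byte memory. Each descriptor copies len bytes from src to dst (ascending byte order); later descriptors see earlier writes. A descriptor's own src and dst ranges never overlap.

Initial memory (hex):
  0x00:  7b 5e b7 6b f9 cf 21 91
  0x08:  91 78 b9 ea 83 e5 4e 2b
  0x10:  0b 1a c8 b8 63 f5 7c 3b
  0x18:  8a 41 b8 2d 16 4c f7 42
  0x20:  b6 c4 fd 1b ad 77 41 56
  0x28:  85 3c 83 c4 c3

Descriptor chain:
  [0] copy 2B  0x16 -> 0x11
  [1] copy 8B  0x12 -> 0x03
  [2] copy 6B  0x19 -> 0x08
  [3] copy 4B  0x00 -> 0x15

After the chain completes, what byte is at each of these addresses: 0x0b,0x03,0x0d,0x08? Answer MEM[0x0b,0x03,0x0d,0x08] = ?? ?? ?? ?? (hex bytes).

MEM[0x0b,0x03,0x0d,0x08] = 16 3b f7 41

#0 dst[0x11+2] := {0x7c,0x3b}
#1 dst[0x03+8] := {0x3b,0xb8,0x63,0xf5,0x7c,0x3b,0x8a,0x41}
#2 dst[0x08+6] := {0x41,0xb8,0x2d,0x16,0x4c,0xf7}
#3 dst[0x15+4] := {0x7b,0x5e,0xb7,0x3b}
query mem[0x0b]=0x16, mem[0x03]=0x3b, mem[0x0d]=0xf7, mem[0x08]=0x41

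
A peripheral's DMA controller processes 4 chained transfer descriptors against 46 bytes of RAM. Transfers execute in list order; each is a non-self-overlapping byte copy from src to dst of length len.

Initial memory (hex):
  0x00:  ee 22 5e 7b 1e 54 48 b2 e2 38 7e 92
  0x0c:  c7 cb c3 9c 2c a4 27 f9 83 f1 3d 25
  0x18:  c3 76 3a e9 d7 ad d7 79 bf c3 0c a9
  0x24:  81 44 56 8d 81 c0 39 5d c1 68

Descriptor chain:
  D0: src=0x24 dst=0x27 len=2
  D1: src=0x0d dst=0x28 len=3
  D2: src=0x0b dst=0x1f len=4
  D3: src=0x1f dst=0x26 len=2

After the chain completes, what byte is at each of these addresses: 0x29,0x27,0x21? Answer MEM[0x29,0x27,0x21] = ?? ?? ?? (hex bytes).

[0] 0x24->0x27 len=2 : 81 44
[1] 0x0d->0x28 len=3 : cb c3 9c
[2] 0x0b->0x1f len=4 : 92 c7 cb c3
[3] 0x1f->0x26 len=2 : 92 c7
query mem[0x29]=0xc3, mem[0x27]=0xc7, mem[0x21]=0xcb

MEM[0x29,0x27,0x21] = c3 c7 cb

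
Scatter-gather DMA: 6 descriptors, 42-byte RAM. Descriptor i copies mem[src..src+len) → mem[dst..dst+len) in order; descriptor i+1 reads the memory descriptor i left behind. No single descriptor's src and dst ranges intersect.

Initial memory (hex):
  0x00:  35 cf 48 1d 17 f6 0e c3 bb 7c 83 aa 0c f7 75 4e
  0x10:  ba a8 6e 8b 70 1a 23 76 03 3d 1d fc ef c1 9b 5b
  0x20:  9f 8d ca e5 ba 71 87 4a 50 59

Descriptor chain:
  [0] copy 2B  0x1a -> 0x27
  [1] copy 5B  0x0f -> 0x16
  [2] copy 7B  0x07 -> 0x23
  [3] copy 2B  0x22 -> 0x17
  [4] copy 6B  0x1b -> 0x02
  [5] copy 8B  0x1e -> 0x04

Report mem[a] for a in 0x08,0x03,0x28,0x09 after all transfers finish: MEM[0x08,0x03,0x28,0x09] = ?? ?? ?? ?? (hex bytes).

MEM[0x08,0x03,0x28,0x09] = ca ef 0c c3

  after D0: wrote 2B at 0x27 = 1dfc
  after D1: wrote 5B at 0x16 = 4ebaa86e8b
  after D2: wrote 7B at 0x23 = c3bb7c83aa0cf7
  after D3: wrote 2B at 0x17 = cac3
  after D4: wrote 6B at 0x02 = fcefc19b5b9f
  after D5: wrote 8B at 0x04 = 9b5b9f8dcac3bb7c
query mem[0x08]=0xca, mem[0x03]=0xef, mem[0x28]=0x0c, mem[0x09]=0xc3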